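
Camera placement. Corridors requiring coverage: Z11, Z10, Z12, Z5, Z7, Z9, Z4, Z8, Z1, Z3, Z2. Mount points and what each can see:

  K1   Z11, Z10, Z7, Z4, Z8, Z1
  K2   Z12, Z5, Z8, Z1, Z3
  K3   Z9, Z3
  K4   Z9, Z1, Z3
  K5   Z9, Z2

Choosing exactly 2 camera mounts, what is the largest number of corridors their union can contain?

Choosing K1, K2 covers {Z11, Z10, Z12, Z5, Z7, Z4, Z8, Z1, Z3} — 9 corridors.
No choice of 2 camera mounts does better; here Z9, Z2 are left uncovered.

9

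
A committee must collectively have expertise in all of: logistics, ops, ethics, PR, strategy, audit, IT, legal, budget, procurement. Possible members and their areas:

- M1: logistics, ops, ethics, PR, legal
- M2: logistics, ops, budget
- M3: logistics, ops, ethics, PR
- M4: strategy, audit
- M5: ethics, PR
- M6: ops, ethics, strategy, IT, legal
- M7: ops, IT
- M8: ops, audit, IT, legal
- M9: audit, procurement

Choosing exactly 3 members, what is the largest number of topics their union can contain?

9

Choosing M1, M6, M9 covers {logistics, ops, ethics, PR, strategy, audit, IT, legal, procurement} — 9 topics.
No choice of 3 members does better; here budget is left uncovered.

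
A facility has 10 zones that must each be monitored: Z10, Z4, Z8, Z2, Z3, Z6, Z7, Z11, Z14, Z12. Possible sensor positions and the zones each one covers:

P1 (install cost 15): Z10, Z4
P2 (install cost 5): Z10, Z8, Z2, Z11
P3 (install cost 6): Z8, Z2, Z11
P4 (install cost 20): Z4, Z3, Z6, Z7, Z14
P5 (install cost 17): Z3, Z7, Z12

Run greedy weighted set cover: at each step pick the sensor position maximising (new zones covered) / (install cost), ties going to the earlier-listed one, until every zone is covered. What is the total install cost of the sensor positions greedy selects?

42

Pick 1: P2 adds 4 new (Z10, Z8, Z2, Z11) at install cost 5 (ratio 4/5).
Pick 2: P4 adds 5 new (Z4, Z3, Z6, Z7, Z14) at install cost 20 (ratio 5/20).
Pick 3: P5 adds 1 new (Z12) at install cost 17 (ratio 1/17).
Greedy total install cost: 5 + 20 + 17 = 42.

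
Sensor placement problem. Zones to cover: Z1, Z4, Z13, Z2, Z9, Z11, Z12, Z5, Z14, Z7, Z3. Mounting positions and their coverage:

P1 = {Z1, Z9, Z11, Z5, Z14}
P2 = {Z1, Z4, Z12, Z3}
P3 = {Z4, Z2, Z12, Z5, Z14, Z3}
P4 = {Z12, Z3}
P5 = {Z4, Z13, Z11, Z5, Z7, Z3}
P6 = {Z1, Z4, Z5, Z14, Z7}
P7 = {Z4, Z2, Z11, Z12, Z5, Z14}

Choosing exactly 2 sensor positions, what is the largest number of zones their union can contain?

Choosing P1, P3 covers {Z1, Z4, Z2, Z9, Z11, Z12, Z5, Z14, Z3} — 9 zones.
No choice of 2 sensor positions does better; here Z13, Z7 are left uncovered.

9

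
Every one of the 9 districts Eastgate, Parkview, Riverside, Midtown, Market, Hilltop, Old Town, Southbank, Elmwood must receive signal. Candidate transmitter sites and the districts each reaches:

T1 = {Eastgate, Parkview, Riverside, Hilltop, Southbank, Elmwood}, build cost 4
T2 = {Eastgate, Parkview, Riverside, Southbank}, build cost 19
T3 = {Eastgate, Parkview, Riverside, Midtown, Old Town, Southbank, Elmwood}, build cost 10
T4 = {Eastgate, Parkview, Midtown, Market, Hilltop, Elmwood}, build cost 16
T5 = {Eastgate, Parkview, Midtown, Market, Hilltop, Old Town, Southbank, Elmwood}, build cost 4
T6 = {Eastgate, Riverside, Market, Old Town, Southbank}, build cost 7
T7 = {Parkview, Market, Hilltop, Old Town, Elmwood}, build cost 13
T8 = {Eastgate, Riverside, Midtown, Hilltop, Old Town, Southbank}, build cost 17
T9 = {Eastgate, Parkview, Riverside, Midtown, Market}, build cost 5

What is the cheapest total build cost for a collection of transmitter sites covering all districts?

8

T1, T5 cover every district at build cost 4 + 4 = 8.
Any cover uses at least 2 transmitter sites; among all covering selections none totals below 8.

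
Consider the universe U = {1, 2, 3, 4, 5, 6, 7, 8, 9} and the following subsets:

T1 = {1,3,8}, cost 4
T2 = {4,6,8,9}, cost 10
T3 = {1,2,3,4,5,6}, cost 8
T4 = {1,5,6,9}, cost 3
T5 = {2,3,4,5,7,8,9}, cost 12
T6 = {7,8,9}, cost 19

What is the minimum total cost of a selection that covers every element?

T4, T5 cover every element at cost 3 + 12 = 15.
Any cover uses at least 2 sets; among all covering selections none totals below 15.
Greedy by coverage-per-cost would pick T4, T1, T3, T5 for 27 — worse than the optimum 15.

15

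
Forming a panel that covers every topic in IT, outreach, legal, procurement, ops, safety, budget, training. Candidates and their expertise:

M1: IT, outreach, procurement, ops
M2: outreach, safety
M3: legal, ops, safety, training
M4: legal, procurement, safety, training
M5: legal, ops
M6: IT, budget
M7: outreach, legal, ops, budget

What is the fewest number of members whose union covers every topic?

M1, M3, M6 together cover {IT, outreach, legal, procurement, ops, safety, budget, training} — every topic.
No 2 of the 7 members cover everything (all 21 pairs fall short), so 3 is minimum.

3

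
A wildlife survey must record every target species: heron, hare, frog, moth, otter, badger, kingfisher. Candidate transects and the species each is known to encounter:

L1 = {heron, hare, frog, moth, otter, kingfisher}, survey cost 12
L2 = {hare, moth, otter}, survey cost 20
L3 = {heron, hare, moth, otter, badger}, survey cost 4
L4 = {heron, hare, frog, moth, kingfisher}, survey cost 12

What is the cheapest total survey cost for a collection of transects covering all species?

L1, L3 cover every species at survey cost 12 + 4 = 16.
Any cover uses at least 2 transects; among all covering selections none totals below 16.

16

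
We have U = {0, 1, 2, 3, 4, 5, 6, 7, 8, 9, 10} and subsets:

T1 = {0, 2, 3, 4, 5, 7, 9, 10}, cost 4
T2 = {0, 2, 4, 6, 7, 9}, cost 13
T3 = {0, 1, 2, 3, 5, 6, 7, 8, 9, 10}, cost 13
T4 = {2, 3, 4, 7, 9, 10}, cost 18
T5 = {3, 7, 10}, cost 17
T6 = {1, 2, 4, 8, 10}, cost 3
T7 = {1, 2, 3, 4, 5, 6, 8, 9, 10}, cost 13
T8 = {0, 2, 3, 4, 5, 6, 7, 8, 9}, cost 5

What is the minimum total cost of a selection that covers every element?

T6, T8 cover every element at cost 3 + 5 = 8.
Any cover uses at least 2 sets; among all covering selections none totals below 8.
Greedy by coverage-per-cost would pick T1, T6, T8 for 12 — worse than the optimum 8.

8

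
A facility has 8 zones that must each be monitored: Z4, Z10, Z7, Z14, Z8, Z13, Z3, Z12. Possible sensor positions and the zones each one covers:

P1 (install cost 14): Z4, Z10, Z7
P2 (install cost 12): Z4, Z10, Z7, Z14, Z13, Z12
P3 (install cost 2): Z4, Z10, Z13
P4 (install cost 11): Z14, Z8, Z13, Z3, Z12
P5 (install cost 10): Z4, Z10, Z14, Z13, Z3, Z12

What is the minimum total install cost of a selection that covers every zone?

23

P2, P4 cover every zone at install cost 12 + 11 = 23.
Any cover uses at least 2 sensor positions; among all covering selections none totals below 23.
Greedy by coverage-per-install cost would pick P3, P4, P2 for 25 — worse than the optimum 23.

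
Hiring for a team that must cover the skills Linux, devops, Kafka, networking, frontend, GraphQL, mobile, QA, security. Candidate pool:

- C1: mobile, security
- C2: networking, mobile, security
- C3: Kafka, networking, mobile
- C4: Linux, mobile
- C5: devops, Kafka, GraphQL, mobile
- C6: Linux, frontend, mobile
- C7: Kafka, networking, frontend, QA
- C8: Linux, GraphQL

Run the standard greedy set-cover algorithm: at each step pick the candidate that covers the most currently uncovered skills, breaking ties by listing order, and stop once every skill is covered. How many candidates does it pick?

4

Pick 1: C5 covers 4 new skills (devops, Kafka, GraphQL, mobile).
Pick 2: C7 covers 3 new skills (networking, frontend, QA).
Pick 3: C1 covers 1 new skills (security).
Pick 4: C4 covers 1 new skills (Linux).
Greedy uses 4 candidates.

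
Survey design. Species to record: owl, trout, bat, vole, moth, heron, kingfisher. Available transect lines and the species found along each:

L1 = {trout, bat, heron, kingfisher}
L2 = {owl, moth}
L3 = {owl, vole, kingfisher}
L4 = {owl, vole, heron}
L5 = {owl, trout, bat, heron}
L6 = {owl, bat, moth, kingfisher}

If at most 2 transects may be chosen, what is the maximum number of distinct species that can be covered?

6

Choosing L1, L2 covers {owl, trout, bat, moth, heron, kingfisher} — 6 species.
No choice of 2 transects does better; here vole is left uncovered.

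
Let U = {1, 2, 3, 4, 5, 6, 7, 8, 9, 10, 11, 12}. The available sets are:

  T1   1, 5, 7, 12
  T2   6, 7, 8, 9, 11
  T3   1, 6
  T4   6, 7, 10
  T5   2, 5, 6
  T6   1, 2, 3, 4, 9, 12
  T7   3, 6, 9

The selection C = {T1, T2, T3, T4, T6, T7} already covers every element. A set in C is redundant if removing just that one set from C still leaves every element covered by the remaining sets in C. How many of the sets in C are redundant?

2

Drop T1: 5 uncovered — not redundant.
Drop T2: 8, 11 uncovered — not redundant.
Drop T3: the rest still cover every element — redundant.
Drop T4: 10 uncovered — not redundant.
Drop T6: 2, 4 uncovered — not redundant.
Drop T7: the rest still cover every element — redundant.
2 redundant: T3, T7.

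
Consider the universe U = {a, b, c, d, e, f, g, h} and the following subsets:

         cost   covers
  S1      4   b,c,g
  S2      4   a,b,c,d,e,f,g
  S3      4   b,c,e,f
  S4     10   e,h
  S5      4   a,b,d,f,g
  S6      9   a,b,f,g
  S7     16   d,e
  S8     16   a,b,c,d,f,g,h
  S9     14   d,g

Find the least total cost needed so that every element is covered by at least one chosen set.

14

S2, S4 cover every element at cost 4 + 10 = 14.
Any cover uses at least 2 sets; among all covering selections none totals below 14.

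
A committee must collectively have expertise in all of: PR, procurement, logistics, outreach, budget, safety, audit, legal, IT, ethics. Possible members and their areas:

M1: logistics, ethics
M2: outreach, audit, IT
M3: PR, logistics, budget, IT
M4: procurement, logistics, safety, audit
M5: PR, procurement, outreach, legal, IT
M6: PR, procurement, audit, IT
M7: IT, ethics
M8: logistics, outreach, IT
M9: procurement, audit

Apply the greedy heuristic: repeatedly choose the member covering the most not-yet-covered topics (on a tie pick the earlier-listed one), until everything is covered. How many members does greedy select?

4

Pick 1: M5 covers 5 new topics (PR, procurement, outreach, legal, IT).
Pick 2: M4 covers 3 new topics (logistics, safety, audit).
Pick 3: M1 covers 1 new topics (ethics).
Pick 4: M3 covers 1 new topics (budget).
Greedy uses 4 members.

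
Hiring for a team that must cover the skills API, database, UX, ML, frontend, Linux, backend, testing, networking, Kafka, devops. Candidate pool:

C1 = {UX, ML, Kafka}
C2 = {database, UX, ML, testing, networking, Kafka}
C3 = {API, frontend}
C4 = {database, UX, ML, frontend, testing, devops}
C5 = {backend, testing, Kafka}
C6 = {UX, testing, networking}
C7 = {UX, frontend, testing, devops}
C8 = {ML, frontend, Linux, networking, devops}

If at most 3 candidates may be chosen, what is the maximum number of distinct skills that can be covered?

10

Choosing C2, C3, C8 covers {API, database, UX, ML, frontend, Linux, testing, networking, Kafka, devops} — 10 skills.
No choice of 3 candidates does better; here backend is left uncovered.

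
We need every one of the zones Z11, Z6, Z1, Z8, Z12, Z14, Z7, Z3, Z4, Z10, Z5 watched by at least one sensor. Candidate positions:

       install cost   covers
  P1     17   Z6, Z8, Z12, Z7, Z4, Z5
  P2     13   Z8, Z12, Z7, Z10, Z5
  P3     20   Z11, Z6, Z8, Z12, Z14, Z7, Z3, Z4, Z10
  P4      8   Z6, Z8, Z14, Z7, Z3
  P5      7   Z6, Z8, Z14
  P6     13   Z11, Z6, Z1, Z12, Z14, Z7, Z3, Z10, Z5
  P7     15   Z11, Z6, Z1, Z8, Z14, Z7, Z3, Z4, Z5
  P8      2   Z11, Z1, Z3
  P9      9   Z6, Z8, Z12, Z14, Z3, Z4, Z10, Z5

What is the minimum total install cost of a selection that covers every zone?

19

P4, P8, P9 cover every zone at install cost 8 + 2 + 9 = 19.
Any cover uses at least 2 sensor positions; among all covering selections none totals below 19.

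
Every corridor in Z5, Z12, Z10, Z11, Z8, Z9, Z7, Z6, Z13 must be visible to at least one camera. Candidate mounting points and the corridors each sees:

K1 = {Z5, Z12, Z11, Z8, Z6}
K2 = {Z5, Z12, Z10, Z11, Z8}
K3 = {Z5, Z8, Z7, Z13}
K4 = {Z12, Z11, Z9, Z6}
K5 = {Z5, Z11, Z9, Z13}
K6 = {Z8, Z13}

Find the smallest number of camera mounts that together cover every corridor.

K2, K3, K4 together cover {Z5, Z12, Z10, Z11, Z8, Z9, Z7, Z6, Z13} — every corridor.
No 2 of the 6 camera mounts cover everything (all 15 pairs fall short), so 3 is minimum.
Greedy (largest uncovered first) would take K1, K3, K2, K4 — 4 camera mounts — but 3 suffice.

3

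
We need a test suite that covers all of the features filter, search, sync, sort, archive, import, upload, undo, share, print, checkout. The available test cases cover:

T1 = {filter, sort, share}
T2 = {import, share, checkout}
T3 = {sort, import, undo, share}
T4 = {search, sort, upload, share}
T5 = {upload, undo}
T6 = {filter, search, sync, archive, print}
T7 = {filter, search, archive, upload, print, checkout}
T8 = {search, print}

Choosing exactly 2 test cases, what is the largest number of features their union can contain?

Choosing T3, T7 covers {filter, search, sort, archive, import, upload, undo, share, print, checkout} — 10 features.
No choice of 2 test cases does better; here sync is left uncovered.

10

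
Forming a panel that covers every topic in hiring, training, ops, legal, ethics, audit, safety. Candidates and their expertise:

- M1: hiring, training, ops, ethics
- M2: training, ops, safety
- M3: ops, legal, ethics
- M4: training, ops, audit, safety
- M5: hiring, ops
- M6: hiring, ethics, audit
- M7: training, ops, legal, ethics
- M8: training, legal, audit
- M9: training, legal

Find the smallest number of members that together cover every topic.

M1, M2, M8 together cover {hiring, training, ops, legal, ethics, audit, safety} — every topic.
No 2 of the 9 members cover everything (all 36 pairs fall short), so 3 is minimum.

3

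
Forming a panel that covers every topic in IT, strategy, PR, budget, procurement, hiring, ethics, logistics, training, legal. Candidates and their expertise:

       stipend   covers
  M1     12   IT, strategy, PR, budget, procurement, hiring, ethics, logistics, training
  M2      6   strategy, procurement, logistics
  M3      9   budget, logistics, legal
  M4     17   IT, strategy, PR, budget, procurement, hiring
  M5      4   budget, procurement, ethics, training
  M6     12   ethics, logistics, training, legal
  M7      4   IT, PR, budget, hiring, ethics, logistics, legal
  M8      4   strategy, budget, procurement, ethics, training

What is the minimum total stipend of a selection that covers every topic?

M7, M8 cover every topic at stipend 4 + 4 = 8.
Any cover uses at least 2 members; among all covering selections none totals below 8.

8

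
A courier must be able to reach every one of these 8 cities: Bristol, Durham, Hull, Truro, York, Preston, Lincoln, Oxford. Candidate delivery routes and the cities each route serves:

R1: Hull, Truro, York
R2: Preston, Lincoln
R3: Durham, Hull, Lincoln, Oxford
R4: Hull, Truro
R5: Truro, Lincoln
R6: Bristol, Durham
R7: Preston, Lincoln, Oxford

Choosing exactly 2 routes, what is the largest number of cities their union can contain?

6

Choosing R1, R3 covers {Durham, Hull, Truro, York, Lincoln, Oxford} — 6 cities.
No choice of 2 routes does better; here Bristol, Preston are left uncovered.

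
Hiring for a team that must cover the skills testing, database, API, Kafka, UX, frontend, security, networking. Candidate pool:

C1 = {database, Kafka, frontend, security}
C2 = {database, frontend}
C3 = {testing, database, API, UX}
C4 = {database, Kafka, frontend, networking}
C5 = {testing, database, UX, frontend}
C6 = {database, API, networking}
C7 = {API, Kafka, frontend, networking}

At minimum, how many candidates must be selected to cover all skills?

3

C1, C3, C4 together cover {testing, database, API, Kafka, UX, frontend, security, networking} — every skill.
No 2 of the 7 candidates cover everything (all 21 pairs fall short), so 3 is minimum.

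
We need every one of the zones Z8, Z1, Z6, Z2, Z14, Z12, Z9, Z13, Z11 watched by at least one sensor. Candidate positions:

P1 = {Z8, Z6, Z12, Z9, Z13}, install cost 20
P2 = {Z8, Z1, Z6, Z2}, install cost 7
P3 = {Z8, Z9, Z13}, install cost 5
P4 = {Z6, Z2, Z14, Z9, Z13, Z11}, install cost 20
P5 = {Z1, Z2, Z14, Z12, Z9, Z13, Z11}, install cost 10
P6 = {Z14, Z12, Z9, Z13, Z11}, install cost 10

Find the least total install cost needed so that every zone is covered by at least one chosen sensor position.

P2, P5 cover every zone at install cost 7 + 10 = 17.
Any cover uses at least 2 sensor positions; among all covering selections none totals below 17.

17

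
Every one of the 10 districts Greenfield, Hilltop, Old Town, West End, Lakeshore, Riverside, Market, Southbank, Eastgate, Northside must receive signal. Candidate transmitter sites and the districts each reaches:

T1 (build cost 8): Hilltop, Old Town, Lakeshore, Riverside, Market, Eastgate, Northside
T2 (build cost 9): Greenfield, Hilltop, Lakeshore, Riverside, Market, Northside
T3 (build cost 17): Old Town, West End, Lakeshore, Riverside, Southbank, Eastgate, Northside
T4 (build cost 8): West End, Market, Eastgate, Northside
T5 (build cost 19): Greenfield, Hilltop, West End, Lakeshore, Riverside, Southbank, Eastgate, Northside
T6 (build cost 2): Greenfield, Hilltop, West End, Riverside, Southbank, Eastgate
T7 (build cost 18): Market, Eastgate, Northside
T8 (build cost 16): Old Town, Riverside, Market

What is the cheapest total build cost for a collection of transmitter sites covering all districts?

T1, T6 cover every district at build cost 8 + 2 = 10.
Any cover uses at least 2 transmitter sites; among all covering selections none totals below 10.

10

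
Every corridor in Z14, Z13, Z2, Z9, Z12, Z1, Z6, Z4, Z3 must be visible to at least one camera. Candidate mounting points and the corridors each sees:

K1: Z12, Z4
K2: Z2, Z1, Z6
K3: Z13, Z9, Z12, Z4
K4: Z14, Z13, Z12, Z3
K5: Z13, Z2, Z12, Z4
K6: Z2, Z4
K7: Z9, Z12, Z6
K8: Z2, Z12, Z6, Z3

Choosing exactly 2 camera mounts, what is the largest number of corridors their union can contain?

Choosing K2, K3 covers {Z13, Z2, Z9, Z12, Z1, Z6, Z4} — 7 corridors.
No choice of 2 camera mounts does better; here Z14, Z3 are left uncovered.

7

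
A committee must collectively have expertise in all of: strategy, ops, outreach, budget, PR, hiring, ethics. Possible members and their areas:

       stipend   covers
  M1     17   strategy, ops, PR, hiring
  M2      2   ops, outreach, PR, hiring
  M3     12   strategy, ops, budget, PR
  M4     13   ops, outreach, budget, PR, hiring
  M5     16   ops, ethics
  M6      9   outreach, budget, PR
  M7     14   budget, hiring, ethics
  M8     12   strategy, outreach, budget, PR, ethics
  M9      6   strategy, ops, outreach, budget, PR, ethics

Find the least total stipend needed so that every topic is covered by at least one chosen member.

M2, M9 cover every topic at stipend 2 + 6 = 8.
Any cover uses at least 2 members; among all covering selections none totals below 8.

8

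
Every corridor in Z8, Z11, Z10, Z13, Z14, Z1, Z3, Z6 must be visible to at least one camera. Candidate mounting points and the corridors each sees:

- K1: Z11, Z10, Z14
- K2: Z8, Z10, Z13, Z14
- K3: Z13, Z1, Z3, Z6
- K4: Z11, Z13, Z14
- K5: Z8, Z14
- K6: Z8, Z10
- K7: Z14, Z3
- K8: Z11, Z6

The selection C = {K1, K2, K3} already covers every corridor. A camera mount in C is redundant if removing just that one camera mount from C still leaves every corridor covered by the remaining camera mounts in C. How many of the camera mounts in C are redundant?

Drop K1: Z11 uncovered — not redundant.
Drop K2: Z8 uncovered — not redundant.
Drop K3: Z1, Z3, Z6 uncovered — not redundant.
None of the camera mounts in C is redundant.

0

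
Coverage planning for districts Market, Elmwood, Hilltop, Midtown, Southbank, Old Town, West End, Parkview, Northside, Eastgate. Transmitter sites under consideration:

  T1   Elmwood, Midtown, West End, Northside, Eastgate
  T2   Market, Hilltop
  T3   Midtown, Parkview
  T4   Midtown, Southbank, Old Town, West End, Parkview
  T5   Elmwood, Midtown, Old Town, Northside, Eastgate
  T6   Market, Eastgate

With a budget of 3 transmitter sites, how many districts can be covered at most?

10

Choosing T1, T2, T4 covers {Market, Elmwood, Hilltop, Midtown, Southbank, Old Town, West End, Parkview, Northside, Eastgate} — 10 districts.
That is all 10 districts.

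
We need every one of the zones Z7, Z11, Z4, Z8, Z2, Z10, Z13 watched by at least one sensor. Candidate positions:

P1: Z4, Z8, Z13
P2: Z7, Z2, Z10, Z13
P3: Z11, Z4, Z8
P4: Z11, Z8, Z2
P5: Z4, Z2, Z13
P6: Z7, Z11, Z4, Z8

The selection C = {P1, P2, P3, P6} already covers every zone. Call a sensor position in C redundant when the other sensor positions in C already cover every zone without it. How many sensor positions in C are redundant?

3

Drop P1: the rest still cover every zone — redundant.
Drop P2: Z2, Z10 uncovered — not redundant.
Drop P3: the rest still cover every zone — redundant.
Drop P6: the rest still cover every zone — redundant.
3 redundant: P1, P3, P6.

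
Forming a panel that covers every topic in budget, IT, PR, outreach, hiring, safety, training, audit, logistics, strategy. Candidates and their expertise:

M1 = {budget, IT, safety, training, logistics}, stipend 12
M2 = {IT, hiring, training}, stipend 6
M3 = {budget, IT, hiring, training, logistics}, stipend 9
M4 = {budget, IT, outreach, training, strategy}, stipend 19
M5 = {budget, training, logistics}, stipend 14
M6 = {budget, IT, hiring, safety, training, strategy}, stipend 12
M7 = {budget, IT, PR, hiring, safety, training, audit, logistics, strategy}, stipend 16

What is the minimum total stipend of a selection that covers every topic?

M4, M7 cover every topic at stipend 19 + 16 = 35.
Any cover uses at least 2 members; among all covering selections none totals below 35.

35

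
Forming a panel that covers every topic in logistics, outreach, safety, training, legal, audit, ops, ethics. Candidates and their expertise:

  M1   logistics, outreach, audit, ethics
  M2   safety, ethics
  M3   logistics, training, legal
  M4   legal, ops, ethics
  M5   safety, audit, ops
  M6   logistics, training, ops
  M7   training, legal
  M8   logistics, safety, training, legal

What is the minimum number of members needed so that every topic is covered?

M1, M3, M5 together cover {logistics, outreach, safety, training, legal, audit, ops, ethics} — every topic.
No 2 of the 8 members cover everything (all 28 pairs fall short), so 3 is minimum.

3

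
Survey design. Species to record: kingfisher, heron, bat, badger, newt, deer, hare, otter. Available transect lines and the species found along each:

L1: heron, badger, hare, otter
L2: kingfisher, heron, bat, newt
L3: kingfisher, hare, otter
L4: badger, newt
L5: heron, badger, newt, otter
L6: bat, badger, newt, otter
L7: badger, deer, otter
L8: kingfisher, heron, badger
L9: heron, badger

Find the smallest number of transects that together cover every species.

3

L1, L2, L7 together cover {kingfisher, heron, bat, badger, newt, deer, hare, otter} — every species.
No 2 of the 9 transects cover everything (all 36 pairs fall short), so 3 is minimum.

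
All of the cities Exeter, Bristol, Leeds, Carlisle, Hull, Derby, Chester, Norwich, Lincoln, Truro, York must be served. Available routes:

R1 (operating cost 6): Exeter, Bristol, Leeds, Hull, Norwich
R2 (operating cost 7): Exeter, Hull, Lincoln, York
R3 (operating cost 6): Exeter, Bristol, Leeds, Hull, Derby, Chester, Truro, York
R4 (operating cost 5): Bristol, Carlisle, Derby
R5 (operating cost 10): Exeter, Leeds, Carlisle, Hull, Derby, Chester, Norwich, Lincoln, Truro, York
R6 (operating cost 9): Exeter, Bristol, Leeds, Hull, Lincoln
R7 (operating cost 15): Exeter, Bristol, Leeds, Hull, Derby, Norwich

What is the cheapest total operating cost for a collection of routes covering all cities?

15

R4, R5 cover every city at operating cost 5 + 10 = 15.
Any cover uses at least 2 routes; among all covering selections none totals below 15.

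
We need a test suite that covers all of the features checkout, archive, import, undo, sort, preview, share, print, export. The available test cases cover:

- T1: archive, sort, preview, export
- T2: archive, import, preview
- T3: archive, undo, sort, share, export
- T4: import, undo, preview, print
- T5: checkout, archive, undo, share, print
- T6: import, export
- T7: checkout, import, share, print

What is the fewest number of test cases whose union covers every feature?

3

T1, T2, T5 together cover {checkout, archive, import, undo, sort, preview, share, print, export} — every feature.
No 2 of the 7 test cases cover everything (all 21 pairs fall short), so 3 is minimum.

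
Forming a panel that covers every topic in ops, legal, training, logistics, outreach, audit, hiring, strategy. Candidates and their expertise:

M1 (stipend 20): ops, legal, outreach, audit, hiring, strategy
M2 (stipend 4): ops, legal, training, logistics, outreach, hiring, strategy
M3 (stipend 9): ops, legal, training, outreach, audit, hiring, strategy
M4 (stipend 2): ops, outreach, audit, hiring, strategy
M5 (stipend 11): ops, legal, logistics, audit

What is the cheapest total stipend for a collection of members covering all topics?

6

M2, M4 cover every topic at stipend 4 + 2 = 6.
Any cover uses at least 2 members; among all covering selections none totals below 6.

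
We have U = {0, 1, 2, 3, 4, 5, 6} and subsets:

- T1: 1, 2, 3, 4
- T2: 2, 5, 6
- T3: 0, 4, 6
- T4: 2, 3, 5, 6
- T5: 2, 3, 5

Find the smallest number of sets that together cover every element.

T1, T2, T3 together cover {0, 1, 2, 3, 4, 5, 6} — every element.
No 2 of the 5 sets cover everything (all 10 pairs fall short), so 3 is minimum.

3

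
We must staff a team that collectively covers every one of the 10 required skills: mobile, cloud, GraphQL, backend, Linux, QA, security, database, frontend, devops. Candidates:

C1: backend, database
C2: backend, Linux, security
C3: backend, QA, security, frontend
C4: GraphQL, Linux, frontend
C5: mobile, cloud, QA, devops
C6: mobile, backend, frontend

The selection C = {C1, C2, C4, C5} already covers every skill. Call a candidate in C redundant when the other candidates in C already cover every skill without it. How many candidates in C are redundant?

0

Drop C1: database uncovered — not redundant.
Drop C2: security uncovered — not redundant.
Drop C4: GraphQL, frontend uncovered — not redundant.
Drop C5: mobile, cloud, QA, devops uncovered — not redundant.
None of the candidates in C is redundant.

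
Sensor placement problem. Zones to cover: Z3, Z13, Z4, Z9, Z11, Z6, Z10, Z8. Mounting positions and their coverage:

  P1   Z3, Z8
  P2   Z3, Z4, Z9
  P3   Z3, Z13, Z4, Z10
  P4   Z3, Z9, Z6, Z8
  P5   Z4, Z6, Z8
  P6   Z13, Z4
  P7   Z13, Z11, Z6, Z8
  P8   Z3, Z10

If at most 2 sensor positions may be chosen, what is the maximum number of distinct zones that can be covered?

Choosing P2, P7 covers {Z3, Z13, Z4, Z9, Z11, Z6, Z8} — 7 zones.
No choice of 2 sensor positions does better; here Z10 is left uncovered.

7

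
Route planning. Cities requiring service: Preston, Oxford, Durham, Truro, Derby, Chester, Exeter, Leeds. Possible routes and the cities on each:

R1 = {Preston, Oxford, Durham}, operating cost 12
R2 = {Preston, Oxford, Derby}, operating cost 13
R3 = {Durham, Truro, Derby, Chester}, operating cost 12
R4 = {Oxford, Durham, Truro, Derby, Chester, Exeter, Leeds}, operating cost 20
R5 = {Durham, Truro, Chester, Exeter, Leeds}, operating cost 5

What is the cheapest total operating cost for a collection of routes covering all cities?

R2, R5 cover every city at operating cost 13 + 5 = 18.
Any cover uses at least 2 routes; among all covering selections none totals below 18.

18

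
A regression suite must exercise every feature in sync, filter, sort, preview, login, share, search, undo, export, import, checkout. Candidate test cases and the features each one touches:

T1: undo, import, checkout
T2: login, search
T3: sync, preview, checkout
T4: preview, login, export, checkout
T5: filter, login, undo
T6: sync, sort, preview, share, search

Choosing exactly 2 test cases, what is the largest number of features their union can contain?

8

Choosing T1, T6 covers {sync, sort, preview, share, search, undo, import, checkout} — 8 features.
No choice of 2 test cases does better; here filter, login, export are left uncovered.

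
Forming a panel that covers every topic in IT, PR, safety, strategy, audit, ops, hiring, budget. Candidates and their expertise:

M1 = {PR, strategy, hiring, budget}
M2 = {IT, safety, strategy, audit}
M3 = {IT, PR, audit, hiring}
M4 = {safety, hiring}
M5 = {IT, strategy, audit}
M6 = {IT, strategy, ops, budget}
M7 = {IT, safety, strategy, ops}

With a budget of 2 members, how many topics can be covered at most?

7

Choosing M1, M2 covers {IT, PR, safety, strategy, audit, hiring, budget} — 7 topics.
No choice of 2 members does better; here ops is left uncovered.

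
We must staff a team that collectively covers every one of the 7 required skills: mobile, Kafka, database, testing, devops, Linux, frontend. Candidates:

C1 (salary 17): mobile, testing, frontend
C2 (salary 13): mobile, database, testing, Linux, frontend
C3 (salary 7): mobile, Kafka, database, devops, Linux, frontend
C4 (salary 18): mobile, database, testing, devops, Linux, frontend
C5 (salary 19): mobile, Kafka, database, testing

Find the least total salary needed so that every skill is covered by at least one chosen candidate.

C2, C3 cover every skill at salary 13 + 7 = 20.
Any cover uses at least 2 candidates; among all covering selections none totals below 20.

20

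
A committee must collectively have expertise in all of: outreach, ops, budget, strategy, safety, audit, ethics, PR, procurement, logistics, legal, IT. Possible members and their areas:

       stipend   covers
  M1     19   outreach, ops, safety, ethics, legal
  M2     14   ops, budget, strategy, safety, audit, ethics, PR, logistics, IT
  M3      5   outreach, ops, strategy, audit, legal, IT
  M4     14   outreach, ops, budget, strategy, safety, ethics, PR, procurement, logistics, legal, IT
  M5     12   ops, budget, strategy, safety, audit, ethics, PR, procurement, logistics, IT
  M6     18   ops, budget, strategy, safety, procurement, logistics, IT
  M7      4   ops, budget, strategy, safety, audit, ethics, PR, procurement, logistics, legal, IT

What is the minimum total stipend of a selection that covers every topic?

9

M3, M7 cover every topic at stipend 5 + 4 = 9.
Any cover uses at least 2 members; among all covering selections none totals below 9.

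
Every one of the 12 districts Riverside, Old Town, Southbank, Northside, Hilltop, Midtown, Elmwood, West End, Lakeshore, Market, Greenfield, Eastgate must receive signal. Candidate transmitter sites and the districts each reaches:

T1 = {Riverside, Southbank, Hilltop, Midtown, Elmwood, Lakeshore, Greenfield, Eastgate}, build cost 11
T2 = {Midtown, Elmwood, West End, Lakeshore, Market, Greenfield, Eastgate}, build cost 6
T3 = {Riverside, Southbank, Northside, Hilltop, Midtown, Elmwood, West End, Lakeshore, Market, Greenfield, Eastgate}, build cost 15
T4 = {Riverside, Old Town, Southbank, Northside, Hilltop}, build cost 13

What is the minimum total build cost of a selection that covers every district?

T2, T4 cover every district at build cost 6 + 13 = 19.
Any cover uses at least 2 transmitter sites; among all covering selections none totals below 19.

19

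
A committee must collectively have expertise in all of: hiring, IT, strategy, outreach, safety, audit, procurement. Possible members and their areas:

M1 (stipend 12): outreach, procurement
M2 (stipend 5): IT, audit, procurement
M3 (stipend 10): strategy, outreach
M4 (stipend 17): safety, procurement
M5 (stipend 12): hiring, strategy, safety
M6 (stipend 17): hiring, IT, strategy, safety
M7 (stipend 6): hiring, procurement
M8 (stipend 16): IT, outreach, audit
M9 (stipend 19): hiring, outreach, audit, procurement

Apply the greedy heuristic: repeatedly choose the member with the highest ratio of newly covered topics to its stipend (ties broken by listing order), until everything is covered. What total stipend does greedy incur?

Pick 1: M2 adds 3 new (IT, audit, procurement) at stipend 5 (ratio 3/5).
Pick 2: M5 adds 3 new (hiring, strategy, safety) at stipend 12 (ratio 3/12).
Pick 3: M3 adds 1 new (outreach) at stipend 10 (ratio 1/10).
Greedy total stipend: 5 + 12 + 10 = 27.

27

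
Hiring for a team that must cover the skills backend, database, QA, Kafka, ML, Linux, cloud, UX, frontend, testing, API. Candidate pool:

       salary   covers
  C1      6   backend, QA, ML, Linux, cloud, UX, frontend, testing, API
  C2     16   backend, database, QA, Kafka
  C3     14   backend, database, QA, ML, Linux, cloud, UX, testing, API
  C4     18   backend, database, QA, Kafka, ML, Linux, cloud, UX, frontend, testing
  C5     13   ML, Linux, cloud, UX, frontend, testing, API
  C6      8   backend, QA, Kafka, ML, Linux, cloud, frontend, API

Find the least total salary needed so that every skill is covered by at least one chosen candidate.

22

C1, C2 cover every skill at salary 6 + 16 = 22.
Any cover uses at least 2 candidates; among all covering selections none totals below 22.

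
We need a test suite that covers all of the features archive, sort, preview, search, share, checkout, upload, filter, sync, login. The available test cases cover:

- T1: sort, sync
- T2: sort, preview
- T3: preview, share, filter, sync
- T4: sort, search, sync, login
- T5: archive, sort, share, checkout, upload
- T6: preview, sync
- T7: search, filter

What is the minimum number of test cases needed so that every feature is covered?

T3, T4, T5 together cover {archive, sort, preview, search, share, checkout, upload, filter, sync, login} — every feature.
No 2 of the 7 test cases cover everything (all 21 pairs fall short), so 3 is minimum.

3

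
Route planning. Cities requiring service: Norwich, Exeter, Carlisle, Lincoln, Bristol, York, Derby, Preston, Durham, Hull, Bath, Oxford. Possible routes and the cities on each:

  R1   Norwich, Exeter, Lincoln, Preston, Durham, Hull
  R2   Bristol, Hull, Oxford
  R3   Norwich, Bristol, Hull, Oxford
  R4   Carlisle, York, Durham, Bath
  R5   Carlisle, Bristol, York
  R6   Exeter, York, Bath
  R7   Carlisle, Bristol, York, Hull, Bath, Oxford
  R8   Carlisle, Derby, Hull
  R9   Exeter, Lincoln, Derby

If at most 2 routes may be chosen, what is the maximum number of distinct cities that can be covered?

11

Choosing R1, R7 covers {Norwich, Exeter, Carlisle, Lincoln, Bristol, York, Preston, Durham, Hull, Bath, Oxford} — 11 cities.
No choice of 2 routes does better; here Derby is left uncovered.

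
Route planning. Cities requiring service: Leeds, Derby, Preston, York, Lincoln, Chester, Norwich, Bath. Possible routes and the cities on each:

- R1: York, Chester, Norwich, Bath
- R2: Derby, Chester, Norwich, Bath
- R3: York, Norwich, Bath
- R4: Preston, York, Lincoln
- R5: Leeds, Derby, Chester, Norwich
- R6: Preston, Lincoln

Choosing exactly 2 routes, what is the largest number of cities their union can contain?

Choosing R2, R4 covers {Derby, Preston, York, Lincoln, Chester, Norwich, Bath} — 7 cities.
No choice of 2 routes does better; here Leeds is left uncovered.

7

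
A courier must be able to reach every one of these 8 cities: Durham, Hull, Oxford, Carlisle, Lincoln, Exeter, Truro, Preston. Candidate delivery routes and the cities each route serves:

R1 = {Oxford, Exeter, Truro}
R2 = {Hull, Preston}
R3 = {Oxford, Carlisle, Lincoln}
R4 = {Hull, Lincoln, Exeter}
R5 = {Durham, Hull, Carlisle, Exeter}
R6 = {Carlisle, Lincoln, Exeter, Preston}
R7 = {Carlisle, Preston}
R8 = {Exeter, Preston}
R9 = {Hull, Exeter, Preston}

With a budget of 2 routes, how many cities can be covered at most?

Choosing R1, R5 covers {Durham, Hull, Oxford, Carlisle, Exeter, Truro} — 6 cities.
No choice of 2 routes does better; here Lincoln, Preston are left uncovered.

6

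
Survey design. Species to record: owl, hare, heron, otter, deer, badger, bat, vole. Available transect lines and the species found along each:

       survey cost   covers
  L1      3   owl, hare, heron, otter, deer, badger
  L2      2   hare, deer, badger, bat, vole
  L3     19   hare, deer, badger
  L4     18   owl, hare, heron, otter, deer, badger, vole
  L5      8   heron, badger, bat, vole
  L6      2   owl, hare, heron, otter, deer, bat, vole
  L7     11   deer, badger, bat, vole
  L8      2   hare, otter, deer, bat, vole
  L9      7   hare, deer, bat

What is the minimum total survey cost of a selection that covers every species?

L2, L6 cover every species at survey cost 2 + 2 = 4.
Any cover uses at least 2 transects; among all covering selections none totals below 4.

4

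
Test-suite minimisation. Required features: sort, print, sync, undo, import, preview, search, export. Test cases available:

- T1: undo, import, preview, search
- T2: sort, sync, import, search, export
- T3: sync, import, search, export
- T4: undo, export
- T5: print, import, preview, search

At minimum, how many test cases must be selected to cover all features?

3

T1, T2, T5 together cover {sort, print, sync, undo, import, preview, search, export} — every feature.
No 2 of the 5 test cases cover everything (all 10 pairs fall short), so 3 is minimum.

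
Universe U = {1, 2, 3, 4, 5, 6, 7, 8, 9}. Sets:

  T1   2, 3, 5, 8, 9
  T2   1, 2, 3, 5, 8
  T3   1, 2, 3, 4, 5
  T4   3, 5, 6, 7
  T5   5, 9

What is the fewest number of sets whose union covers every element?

3

T1, T3, T4 together cover {1, 2, 3, 4, 5, 6, 7, 8, 9} — every element.
No 2 of the 5 sets cover everything (all 10 pairs fall short), so 3 is minimum.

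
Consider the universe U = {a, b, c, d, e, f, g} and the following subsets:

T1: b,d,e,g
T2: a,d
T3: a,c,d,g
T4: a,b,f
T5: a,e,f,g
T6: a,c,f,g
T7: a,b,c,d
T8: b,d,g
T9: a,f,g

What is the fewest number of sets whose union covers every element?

2

T1, T6 together cover {a, b, c, d, e, f, g} — every element.
No single set contains all 7 elements, so 2 is optimal.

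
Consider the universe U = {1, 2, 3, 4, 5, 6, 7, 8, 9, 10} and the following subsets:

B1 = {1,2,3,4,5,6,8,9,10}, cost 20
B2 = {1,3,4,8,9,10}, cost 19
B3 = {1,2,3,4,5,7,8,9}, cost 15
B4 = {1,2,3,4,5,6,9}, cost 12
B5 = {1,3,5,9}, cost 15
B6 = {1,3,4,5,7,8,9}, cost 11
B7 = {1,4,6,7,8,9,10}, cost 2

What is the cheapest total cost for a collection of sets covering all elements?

14

B4, B7 cover every element at cost 12 + 2 = 14.
Any cover uses at least 2 sets; among all covering selections none totals below 14.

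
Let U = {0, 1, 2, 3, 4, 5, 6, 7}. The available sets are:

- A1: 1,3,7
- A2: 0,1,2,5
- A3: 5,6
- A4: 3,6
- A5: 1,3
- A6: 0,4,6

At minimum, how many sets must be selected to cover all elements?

A1, A2, A6 together cover {0, 1, 2, 3, 4, 5, 6, 7} — every element.
No 2 of the 6 sets cover everything (all 15 pairs fall short), so 3 is minimum.

3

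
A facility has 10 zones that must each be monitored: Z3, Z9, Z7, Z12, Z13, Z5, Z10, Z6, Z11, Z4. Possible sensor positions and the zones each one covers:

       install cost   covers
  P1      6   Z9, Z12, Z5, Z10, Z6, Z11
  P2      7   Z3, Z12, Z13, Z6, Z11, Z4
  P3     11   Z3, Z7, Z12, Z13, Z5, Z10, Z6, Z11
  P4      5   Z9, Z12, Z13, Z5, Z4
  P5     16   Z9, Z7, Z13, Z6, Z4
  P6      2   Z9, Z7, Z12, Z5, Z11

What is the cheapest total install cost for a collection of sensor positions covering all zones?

15

P1, P2, P6 cover every zone at install cost 6 + 7 + 2 = 15.
Any cover uses at least 2 sensor positions; among all covering selections none totals below 15.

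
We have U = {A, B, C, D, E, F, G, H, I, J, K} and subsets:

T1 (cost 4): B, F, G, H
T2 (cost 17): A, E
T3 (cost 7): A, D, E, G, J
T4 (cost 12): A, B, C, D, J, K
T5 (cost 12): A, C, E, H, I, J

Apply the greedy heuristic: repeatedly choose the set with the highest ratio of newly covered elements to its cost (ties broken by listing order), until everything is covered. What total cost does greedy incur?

35

Pick 1: T1 adds 4 new (B, F, G, H) at cost 4 (ratio 4/4).
Pick 2: T3 adds 4 new (A, D, E, J) at cost 7 (ratio 4/7).
Pick 3: T4 adds 2 new (C, K) at cost 12 (ratio 2/12).
Pick 4: T5 adds 1 new (I) at cost 12 (ratio 1/12).
Greedy total cost: 4 + 7 + 12 + 12 = 35. (The true optimum is 28, so greedy overshoots here.)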